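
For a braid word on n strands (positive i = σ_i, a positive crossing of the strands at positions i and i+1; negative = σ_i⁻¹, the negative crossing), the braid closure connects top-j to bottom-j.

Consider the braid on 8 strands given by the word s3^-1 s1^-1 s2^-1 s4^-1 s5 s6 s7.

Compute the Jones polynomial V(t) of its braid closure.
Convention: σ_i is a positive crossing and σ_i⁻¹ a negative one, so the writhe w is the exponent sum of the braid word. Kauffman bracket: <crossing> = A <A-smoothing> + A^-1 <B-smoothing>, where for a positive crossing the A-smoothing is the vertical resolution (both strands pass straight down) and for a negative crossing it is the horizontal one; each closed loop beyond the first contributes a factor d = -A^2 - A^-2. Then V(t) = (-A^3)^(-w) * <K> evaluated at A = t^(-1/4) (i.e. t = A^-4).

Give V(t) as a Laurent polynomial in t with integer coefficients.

1

Derivation:
The presented braid s3^-1 s1^-1 s2^-1 s4^-1 s5 s6 s7 on 8 strands reduces by inverse Markov moves (closure unchanged at each step):
  Destabilize: the word has the form β·s7 where s7 occurs only as the final letter (β ∈ B_7); drop it and the last strand → 7 strands.
  Destabilize: the word has the form β·s6 where s6 occurs only as the final letter (β ∈ B_6); drop it and the last strand → 6 strands.
  Destabilize: the word has the form β·s5 where s5 occurs only as the final letter (β ∈ B_5); drop it and the last strand → 5 strands.
Reduced to β = s3^-1 s1^-1 s2^-1 s4^-1 on 5 strands, 4 crossings.
Compute on β:
Braid: s3^-1 s1^-1 s2^-1 s4^-1 on 5 strands, 4 crossings.
Writhe w = (#positive) - (#negative) = 0 - 4 = -4.
Enumerate smoothing states for the bracket polynomial. There are 2^4 = 16 states.
Smooth each crossing (0=||, 1=⌣⌢); contribution A^(Σ sign_k(1-2s_k)) * d^(L-1).
  state 0000: A-exp=-4, loops=5, term = A^-4 * d^4
  state 0001: A-exp=-2, loops=4, term = A^-2 * d^3
  state 0010: A-exp=-2, loops=4, term = A^-2 * d^3
  state 0011: A-exp=+0, loops=3, term = A^0 * d^2
  state 0100: A-exp=-2, loops=4, term = A^-2 * d^3
  state 0101: A-exp=+0, loops=3, term = A^0 * d^2
  state 0110: A-exp=+0, loops=3, term = A^0 * d^2
  state 0111: A-exp=+2, loops=2, term = A^2 * d^1
  state 1000: A-exp=-2, loops=4, term = A^-2 * d^3
  state 1001: A-exp=+0, loops=3, term = A^0 * d^2
  state 1010: A-exp=+0, loops=3, term = A^0 * d^2
  state 1011: A-exp=+2, loops=2, term = A^2 * d^1
  state 1100: A-exp=+0, loops=3, term = A^0 * d^2
  state 1101: A-exp=+2, loops=2, term = A^2 * d^1
  state 1110: A-exp=+2, loops=2, term = A^2 * d^1
  state 1111: A-exp=+4, loops=1, term = A^4 * d^0
Collect the terms by A-exponent (count of states per loop number):
Powers of d = -A^2 - A^-2: d^2 = A^4 + 2 + A^-4; d^3 = -A^6 - 3*A^2 - 3*A^-2 - A^-6; d^4 = A^8 + 4*A^4 + 6 + 4*A^-4 + A^-8.
  A^4 * (1) = A^4
  A^2 * (4*d) = -4*A^4 - 4
  A^0 * (6*d^2) = 6*A^4 + 12 + 6*A^-4
  A^-2 * (4*d^3) = -4*A^4 - 12 - 12*A^-4 - 4*A^-8
  A^-4 * (d^4) = A^4 + 4 + 6*A^-4 + 4*A^-8 + A^-12
Summing the groups: <K> = A^-12
Normalise by the writhe: (-A^3)^(-w) = (-A^3)^(4) = A^12, so f(A) = A^12 * <K> = 1.
Substitute A = t^(-1/4), i.e. A^e → t^(-e/4): V(t) = 1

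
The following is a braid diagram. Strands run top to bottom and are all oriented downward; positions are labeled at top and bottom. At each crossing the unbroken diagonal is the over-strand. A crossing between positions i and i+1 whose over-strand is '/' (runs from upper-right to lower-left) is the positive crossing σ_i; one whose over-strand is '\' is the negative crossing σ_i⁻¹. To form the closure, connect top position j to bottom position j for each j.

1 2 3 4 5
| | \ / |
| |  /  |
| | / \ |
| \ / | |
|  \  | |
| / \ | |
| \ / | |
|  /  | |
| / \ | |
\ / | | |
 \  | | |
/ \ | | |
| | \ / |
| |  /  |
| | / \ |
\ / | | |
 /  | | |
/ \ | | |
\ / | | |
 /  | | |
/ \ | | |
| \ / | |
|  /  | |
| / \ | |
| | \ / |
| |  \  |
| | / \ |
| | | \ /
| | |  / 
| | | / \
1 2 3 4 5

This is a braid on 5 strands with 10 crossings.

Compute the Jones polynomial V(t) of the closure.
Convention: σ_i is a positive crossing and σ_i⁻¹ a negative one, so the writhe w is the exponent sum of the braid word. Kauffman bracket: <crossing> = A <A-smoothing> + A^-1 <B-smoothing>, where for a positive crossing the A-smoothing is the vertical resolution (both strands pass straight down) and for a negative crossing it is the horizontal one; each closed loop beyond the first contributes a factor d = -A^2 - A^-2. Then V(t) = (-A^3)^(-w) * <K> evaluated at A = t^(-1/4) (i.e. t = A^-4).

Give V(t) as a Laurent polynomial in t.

1

Derivation:
Reading the diagram top to bottom ('/'-over between positions i,i+1 = s_i, '\'-over = s_i^-1): braid word = s3 s2^-1 s2 s1^-1 s3 s1 s1 s2 s3^-1 s4.
The presented braid s3 s2^-1 s2 s1^-1 s3 s1 s1 s2 s3^-1 s4 on 5 strands reduces by inverse Markov moves (closure unchanged at each step):
  Destabilize: the word has the form β·s4 where s4 occurs only as the final letter (β ∈ B_4); drop it and the last strand → 4 strands.
  Deconjugate: the word is γ·β·γ⁻¹ with γ = s3 s2^-1 (prefix) and γ⁻¹ = s2 s3^-1 (suffix); strip both.
Reduced to β = s2 s1^-1 s3 s1 s1 on 4 strands, 5 crossings.
Compute on β:
Braid: s2 s1^-1 s3 s1 s1 on 4 strands, 5 crossings.
Writhe w = (#positive) - (#negative) = 4 - 1 = 3.
Enumerate smoothing states for the bracket polynomial. There are 2^5 = 32 states.
For each crossing: s=0 is the vertical smoothing, s=1 horizontal. Crossing k contributes A^(sign_k * (1 - 2*s_k)); loop factor d = -A^2 - A^-2.
  state 00000: A-exp=+3, loops=4, term = A^3 * d^3
  state 00001: A-exp=+1, loops=3, term = A^1 * d^2
  state 00010: A-exp=+1, loops=3, term = A^1 * d^2
  state 00011: A-exp=-1, loops=4, term = A^-1 * d^3
  state 00100: A-exp=+1, loops=3, term = A^1 * d^2
  state 00101: A-exp=-1, loops=2, term = A^-1 * d^1
  state 00110: A-exp=-1, loops=2, term = A^-1 * d^1
  state 00111: A-exp=-3, loops=3, term = A^-3 * d^2
  state 01000: A-exp=+5, loops=3, term = A^5 * d^2
  state 01001: A-exp=+3, loops=4, term = A^3 * d^3
  state 01010: A-exp=+3, loops=4, term = A^3 * d^3
  state 01011: A-exp=+1, loops=5, term = A^1 * d^4
  state 01100: A-exp=+3, loops=2, term = A^3 * d^1
  state 01101: A-exp=+1, loops=3, term = A^1 * d^2
  state 01110: A-exp=+1, loops=3, term = A^1 * d^2
  state 01111: A-exp=-1, loops=4, term = A^-1 * d^3
  state 10000: A-exp=+1, loops=3, term = A^1 * d^2
  state 10001: A-exp=-1, loops=2, term = A^-1 * d^1
  state 10010: A-exp=-1, loops=2, term = A^-1 * d^1
  state 10011: A-exp=-3, loops=3, term = A^-3 * d^2
  state 10100: A-exp=-1, loops=2, term = A^-1 * d^1
  state 10101: A-exp=-3, loops=1, term = A^-3 * d^0
  state 10110: A-exp=-3, loops=1, term = A^-3 * d^0
  state 10111: A-exp=-5, loops=2, term = A^-5 * d^1
  state 11000: A-exp=+3, loops=2, term = A^3 * d^1
  state 11001: A-exp=+1, loops=3, term = A^1 * d^2
  state 11010: A-exp=+1, loops=3, term = A^1 * d^2
  state 11011: A-exp=-1, loops=4, term = A^-1 * d^3
  state 11100: A-exp=+1, loops=1, term = A^1 * d^0
  state 11101: A-exp=-1, loops=2, term = A^-1 * d^1
  state 11110: A-exp=-1, loops=2, term = A^-1 * d^1
  state 11111: A-exp=-3, loops=3, term = A^-3 * d^2
Collect the terms by A-exponent (count of states per loop number):
Powers of d = -A^2 - A^-2: d^2 = A^4 + 2 + A^-4; d^3 = -A^6 - 3*A^2 - 3*A^-2 - A^-6; d^4 = A^8 + 4*A^4 + 6 + 4*A^-4 + A^-8.
  A^5 * (d^2) = A^9 + 2*A^5 + A
  A^3 * (2*d + 3*d^3) = -3*A^9 - 11*A^5 - 11*A - 3*A^-3
  A^1 * (1 + 8*d^2 + d^4) = A^9 + 12*A^5 + 23*A + 12*A^-3 + A^-7
  A^-1 * (7*d + 3*d^3) = -3*A^5 - 16*A - 16*A^-3 - 3*A^-7
  A^-3 * (2 + 3*d^2) = 3*A + 8*A^-3 + 3*A^-7
  A^-5 * (d) = -A^-3 - A^-7
Summing the groups: <K> = -A^9
Normalise by the writhe: (-A^3)^(-w) = (-A^3)^(-3) = -A^-9, so f(A) = -A^-9 * <K> = 1.
Substitute A = t^(-1/4), i.e. A^e → t^(-e/4): V(t) = 1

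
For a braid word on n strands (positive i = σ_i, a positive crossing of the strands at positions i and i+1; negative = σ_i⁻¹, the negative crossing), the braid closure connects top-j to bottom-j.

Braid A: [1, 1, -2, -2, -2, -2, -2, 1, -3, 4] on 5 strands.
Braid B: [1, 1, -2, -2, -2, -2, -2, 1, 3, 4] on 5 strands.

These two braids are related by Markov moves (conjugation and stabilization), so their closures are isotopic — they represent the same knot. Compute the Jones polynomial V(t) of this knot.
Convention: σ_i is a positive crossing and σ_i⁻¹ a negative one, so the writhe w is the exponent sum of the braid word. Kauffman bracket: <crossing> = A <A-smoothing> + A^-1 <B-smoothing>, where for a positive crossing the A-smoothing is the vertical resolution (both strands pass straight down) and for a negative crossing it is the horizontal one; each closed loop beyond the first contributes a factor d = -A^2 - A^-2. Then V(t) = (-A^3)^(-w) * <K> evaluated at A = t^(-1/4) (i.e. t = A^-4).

-t^2 + t - 1 + 3*t^-1 - 2*t^-2 + 3*t^-3 - 2*t^-4 + t^-5 - t^-6

Derivation:
Markov-equivalent braids have isotopic closures, hence identical knot invariants. Strip the Markov moves from each word to reach a common short braid β, then compute V(t) once on β.
Braid A: s1 s1 s2^-1 s2^-1 s2^-1 s2^-1 s2^-1 s1 s3^-1 s4 on 5 strands reduces by inverse Markov moves (closure unchanged at each step):
  Destabilize: the word has the form β·s4 where s4 occurs only as the final letter (β ∈ B_4); drop it and the last strand → 4 strands.
  Destabilize: the word has the form β·s3^-1 where s3^-1 occurs only as the final letter (β ∈ B_3); drop it and the last strand → 3 strands.
Reduced to β = s1 s1 s2^-1 s2^-1 s2^-1 s2^-1 s2^-1 s1 on 3 strands, 8 crossings.
Braid B: s1 s1 s2^-1 s2^-1 s2^-1 s2^-1 s2^-1 s1 s3 s4 on 5 strands reduces by inverse Markov moves (closure unchanged at each step):
  Destabilize: the word has the form β·s4 where s4 occurs only as the final letter (β ∈ B_4); drop it and the last strand → 4 strands.
  Destabilize: the word has the form β·s3 where s3 occurs only as the final letter (β ∈ B_3); drop it and the last strand → 3 strands.
Reduced to β = s1 s1 s2^-1 s2^-1 s2^-1 s2^-1 s2^-1 s1 on 3 strands, 8 crossings.
Both give the same β = s1 s1 s2^-1 s2^-1 s2^-1 s2^-1 s2^-1 s1 on 3 strands, so one state sum suffices:
Braid: s1 s1 s2^-1 s2^-1 s2^-1 s2^-1 s2^-1 s1 on 3 strands, 8 crossings.
Writhe w = (#positive) - (#negative) = 3 - 5 = -2.
Enumerate smoothing states for the bracket polynomial. There are 2^8 = 256 states.
Each crossing splits two ways (0=vertical, 1=horizontal). The state's weight is A^(#A-smoothings - #B-smoothings) * d^(loops - 1).
Tabulate the states by total A-exponent and number of loops L (A-exp: L × count):
  A^8: L=6 ×1
  A^6: L=5 ×8
  A^4: L=4 ×25, L=6 ×3
  A^2: L=3 ×40, L=5 ×15, L=7 ×1
  A^0: L=2 ×35, L=4 ×30, L=6 ×5
  A^-2: L=1 ×15, L=3 ×31, L=5 ×10
  A^-4: L=2 ×18, L=4 ×10
  A^-6: L=3 ×8
  A^-8: L=4 ×1
Each group contributes A^e * Σ count * d^(L-1):
Powers of d = -A^2 - A^-2: d^2 = A^4 + 2 + A^-4; d^3 = -A^6 - 3*A^2 - 3*A^-2 - A^-6; d^4 = A^8 + 4*A^4 + 6 + 4*A^-4 + A^-8; d^5 = -A^10 - 5*A^6 - 10*A^2 - 10*A^-2 - 5*A^-6 - A^-10; d^6 = A^12 + 6*A^8 + 15*A^4 + 20 + 15*A^-4 + 6*A^-8 + A^-12.
  A^8 * (d^5) = -A^18 - 5*A^14 - 10*A^10 - 10*A^6 - 5*A^2 - A^-2
  A^6 * (8*d^4) = 8*A^14 + 32*A^10 + 48*A^6 + 32*A^2 + 8*A^-2
  A^4 * (25*d^3 + 3*d^5) = -3*A^14 - 40*A^10 - 105*A^6 - 105*A^2 - 40*A^-2 - 3*A^-6
  A^2 * (40*d^2 + 15*d^4 + d^6) = A^14 + 21*A^10 + 115*A^6 + 190*A^2 + 115*A^-2 + 21*A^-6 + A^-10
  A^0 * (35*d + 30*d^3 + 5*d^5) = -5*A^10 - 55*A^6 - 175*A^2 - 175*A^-2 - 55*A^-6 - 5*A^-10
  A^-2 * (15 + 31*d^2 + 10*d^4) = 10*A^6 + 71*A^2 + 137*A^-2 + 71*A^-6 + 10*A^-10
  A^-4 * (18*d + 10*d^3) = -10*A^2 - 48*A^-2 - 48*A^-6 - 10*A^-10
  A^-6 * (8*d^2) = 8*A^-2 + 16*A^-6 + 8*A^-10
  A^-8 * (d^3) = -A^-2 - 3*A^-6 - 3*A^-10 - A^-14
Summing the groups: <K> = -A^18 + A^14 - 2*A^10 + 3*A^6 - 2*A^2 + 3*A^-2 - A^-6 + A^-10 - A^-14
Normalise by the writhe: (-A^3)^(-w) = (-A^3)^(2) = A^6, so f(A) = A^6 * <K> = -A^24 + A^20 - 2*A^16 + 3*A^12 - 2*A^8 + 3*A^4 - 1 + A^-4 - A^-8.
Substitute A = t^(-1/4), i.e. A^e → t^(-e/4): V(t) = -t^2 + t - 1 + 3*t^-1 - 2*t^-2 + 3*t^-3 - 2*t^-4 + t^-5 - t^-6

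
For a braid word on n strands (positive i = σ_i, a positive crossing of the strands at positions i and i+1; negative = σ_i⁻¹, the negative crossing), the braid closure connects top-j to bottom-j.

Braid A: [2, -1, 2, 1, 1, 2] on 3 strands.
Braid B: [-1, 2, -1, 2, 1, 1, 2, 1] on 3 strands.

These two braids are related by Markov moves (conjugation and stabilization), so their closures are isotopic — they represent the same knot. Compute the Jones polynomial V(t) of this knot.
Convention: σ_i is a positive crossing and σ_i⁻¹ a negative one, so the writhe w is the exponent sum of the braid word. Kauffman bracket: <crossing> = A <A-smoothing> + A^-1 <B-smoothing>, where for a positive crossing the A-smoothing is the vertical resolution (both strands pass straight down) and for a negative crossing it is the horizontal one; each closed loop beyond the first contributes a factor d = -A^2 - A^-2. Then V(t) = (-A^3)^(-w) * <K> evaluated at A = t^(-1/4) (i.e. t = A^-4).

Markov-equivalent braids have isotopic closures, hence identical knot invariants. Strip the Markov moves from each word to reach a common short braid β, then compute V(t) once on β.
Braid A: s2 s1^-1 s2 s1 s1 s2 on 3 strands has no conjugating prefix/suffix or stabilization to strip; take β = s2 s1^-1 s2 s1 s1 s2.
Braid B: s1^-1 s2 s1^-1 s2 s1 s1 s2 s1 on 3 strands reduces by inverse Markov moves (closure unchanged at each step):
  Deconjugate: the word is γ·β·γ⁻¹ with γ = s1^-1 (prefix) and γ⁻¹ = s1 (suffix); strip both.
Reduced to β = s2 s1^-1 s2 s1 s1 s2 on 3 strands, 6 crossings.
Both give the same β = s2 s1^-1 s2 s1 s1 s2 on 3 strands, so one state sum suffices:
Braid: s2 s1^-1 s2 s1 s1 s2 on 3 strands, 6 crossings.
Writhe w = (#positive) - (#negative) = 5 - 1 = 4.
Computing the Kauffman bracket via state sum. There are 2^6 = 64 states.
Smooth each crossing (0=||, 1=⌣⌢); contribution A^(Σ sign_k(1-2s_k)) * d^(L-1).
Tabulate the states by total A-exponent and number of loops L (A-exp: L × count):
  A^6: L=2 ×1
  A^4: L=1 ×3, L=3 ×3
  A^2: L=2 ×14, L=4 ×1
  A^0: L=1 ×10, L=3 ×10
  A^-2: L=2 ×13, L=4 ×2
  A^-4: L=3 ×6
  A^-6: L=4 ×1
Each group contributes A^e * Σ count * d^(L-1):
Powers of d = -A^2 - A^-2: d^2 = A^4 + 2 + A^-4; d^3 = -A^6 - 3*A^2 - 3*A^-2 - A^-6.
  A^6 * (d) = -A^8 - A^4
  A^4 * (3 + 3*d^2) = 3*A^8 + 9*A^4 + 3
  A^2 * (14*d + d^3) = -A^8 - 17*A^4 - 17 - A^-4
  A^0 * (10 + 10*d^2) = 10*A^4 + 30 + 10*A^-4
  A^-2 * (13*d + 2*d^3) = -2*A^4 - 19 - 19*A^-4 - 2*A^-8
  A^-4 * (6*d^2) = 6 + 12*A^-4 + 6*A^-8
  A^-6 * (d^3) = -1 - 3*A^-4 - 3*A^-8 - A^-12
Summing the groups: <K> = A^8 - A^4 + 2 - A^-4 + A^-8 - A^-12
Normalise by the writhe: (-A^3)^(-w) = (-A^3)^(-4) = A^-12, so f(A) = A^-12 * <K> = A^-4 - A^-8 + 2*A^-12 - A^-16 + A^-20 - A^-24.
Substitute A = t^(-1/4), i.e. A^e → t^(-e/4): V(t) = -t^6 + t^5 - t^4 + 2*t^3 - t^2 + t

Answer: -t^6 + t^5 - t^4 + 2*t^3 - t^2 + t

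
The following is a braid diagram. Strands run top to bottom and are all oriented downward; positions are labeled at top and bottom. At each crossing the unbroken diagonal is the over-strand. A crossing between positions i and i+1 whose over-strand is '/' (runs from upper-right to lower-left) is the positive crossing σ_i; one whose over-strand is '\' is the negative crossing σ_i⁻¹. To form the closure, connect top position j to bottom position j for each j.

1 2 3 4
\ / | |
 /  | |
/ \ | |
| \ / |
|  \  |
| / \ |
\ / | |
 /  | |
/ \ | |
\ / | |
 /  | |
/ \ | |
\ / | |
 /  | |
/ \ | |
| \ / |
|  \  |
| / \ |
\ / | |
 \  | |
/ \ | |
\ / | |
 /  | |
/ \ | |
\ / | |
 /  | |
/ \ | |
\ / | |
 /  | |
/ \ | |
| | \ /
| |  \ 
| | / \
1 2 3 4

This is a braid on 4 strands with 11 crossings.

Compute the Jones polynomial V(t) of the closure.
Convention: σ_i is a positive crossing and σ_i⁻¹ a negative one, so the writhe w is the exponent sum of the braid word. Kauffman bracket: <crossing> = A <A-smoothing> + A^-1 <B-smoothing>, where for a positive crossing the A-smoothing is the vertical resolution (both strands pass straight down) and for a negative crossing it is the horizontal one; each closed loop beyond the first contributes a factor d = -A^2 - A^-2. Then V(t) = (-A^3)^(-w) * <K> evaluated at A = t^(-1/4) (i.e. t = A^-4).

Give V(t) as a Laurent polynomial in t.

Reading the diagram top to bottom ('/'-over between positions i,i+1 = s_i, '\'-over = s_i^-1): braid word = s1 s2^-1 s1 s1 s1 s2^-1 s1^-1 s1 s1 s1 s3^-1.
The presented braid s1 s2^-1 s1 s1 s1 s2^-1 s1^-1 s1 s1 s1 s3^-1 on 4 strands reduces by inverse Markov moves (closure unchanged at each step):
  Destabilize: the word has the form β·s3^-1 where s3^-1 occurs only as the final letter (β ∈ B_3); drop it and the last strand → 3 strands.
Reduced to β = s1 s2^-1 s1 s1 s1 s2^-1 s1^-1 s1 s1 s1 on 3 strands, 10 crossings.
Compute on β:
First cancel adjacent σ_i σ_i⁻¹ pairs (Reidemeister II — same braid, same closure): s1 s2^-1 s1 s1 s1 s2^-1 s1^-1 s1 s1 s1 → s1 s2^-1 s1 s1 s1 s2^-1 s1 s1.
Braid: s1 s2^-1 s1 s1 s1 s2^-1 s1 s1 on 3 strands, 8 crossings.
Writhe w = (#positive) - (#negative) = 6 - 2 = 4.
Enumerate smoothing states for the bracket polynomial. There are 2^8 = 256 states.
For each crossing: s=0 is the vertical smoothing, s=1 horizontal. Crossing k contributes A^(sign_k * (1 - 2*s_k)); loop factor d = -A^2 - A^-2.
Tabulate the states by total A-exponent and number of loops L (A-exp: L × count):
  A^8: L=3 ×1
  A^6: L=2 ×8
  A^4: L=1 ×21, L=3 ×7
  A^2: L=2 ×54, L=4 ×2
  A^0: L=3 ×70
  A^-2: L=4 ×56
  A^-4: L=5 ×28
  A^-6: L=6 ×8
  A^-8: L=7 ×1
Each group contributes A^e * Σ count * d^(L-1):
Powers of d = -A^2 - A^-2: d^2 = A^4 + 2 + A^-4; d^3 = -A^6 - 3*A^2 - 3*A^-2 - A^-6; d^4 = A^8 + 4*A^4 + 6 + 4*A^-4 + A^-8; d^5 = -A^10 - 5*A^6 - 10*A^2 - 10*A^-2 - 5*A^-6 - A^-10; d^6 = A^12 + 6*A^8 + 15*A^4 + 20 + 15*A^-4 + 6*A^-8 + A^-12.
  A^8 * (d^2) = A^12 + 2*A^8 + A^4
  A^6 * (8*d) = -8*A^8 - 8*A^4
  A^4 * (21 + 7*d^2) = 7*A^8 + 35*A^4 + 7
  A^2 * (54*d + 2*d^3) = -2*A^8 - 60*A^4 - 60 - 2*A^-4
  A^0 * (70*d^2) = 70*A^4 + 140 + 70*A^-4
  A^-2 * (56*d^3) = -56*A^4 - 168 - 168*A^-4 - 56*A^-8
  A^-4 * (28*d^4) = 28*A^4 + 112 + 168*A^-4 + 112*A^-8 + 28*A^-12
  A^-6 * (8*d^5) = -8*A^4 - 40 - 80*A^-4 - 80*A^-8 - 40*A^-12 - 8*A^-16
  A^-8 * (d^6) = A^4 + 6 + 15*A^-4 + 20*A^-8 + 15*A^-12 + 6*A^-16 + A^-20
Summing the groups: <K> = A^12 - A^8 + 3*A^4 - 3 + 3*A^-4 - 4*A^-8 + 3*A^-12 - 2*A^-16 + A^-20
Normalise by the writhe: (-A^3)^(-w) = (-A^3)^(-4) = A^-12, so f(A) = A^-12 * <K> = 1 - A^-4 + 3*A^-8 - 3*A^-12 + 3*A^-16 - 4*A^-20 + 3*A^-24 - 2*A^-28 + A^-32.
Substitute A = t^(-1/4), i.e. A^e → t^(-e/4): V(t) = t^8 - 2*t^7 + 3*t^6 - 4*t^5 + 3*t^4 - 3*t^3 + 3*t^2 - t + 1

Answer: t^8 - 2*t^7 + 3*t^6 - 4*t^5 + 3*t^4 - 3*t^3 + 3*t^2 - t + 1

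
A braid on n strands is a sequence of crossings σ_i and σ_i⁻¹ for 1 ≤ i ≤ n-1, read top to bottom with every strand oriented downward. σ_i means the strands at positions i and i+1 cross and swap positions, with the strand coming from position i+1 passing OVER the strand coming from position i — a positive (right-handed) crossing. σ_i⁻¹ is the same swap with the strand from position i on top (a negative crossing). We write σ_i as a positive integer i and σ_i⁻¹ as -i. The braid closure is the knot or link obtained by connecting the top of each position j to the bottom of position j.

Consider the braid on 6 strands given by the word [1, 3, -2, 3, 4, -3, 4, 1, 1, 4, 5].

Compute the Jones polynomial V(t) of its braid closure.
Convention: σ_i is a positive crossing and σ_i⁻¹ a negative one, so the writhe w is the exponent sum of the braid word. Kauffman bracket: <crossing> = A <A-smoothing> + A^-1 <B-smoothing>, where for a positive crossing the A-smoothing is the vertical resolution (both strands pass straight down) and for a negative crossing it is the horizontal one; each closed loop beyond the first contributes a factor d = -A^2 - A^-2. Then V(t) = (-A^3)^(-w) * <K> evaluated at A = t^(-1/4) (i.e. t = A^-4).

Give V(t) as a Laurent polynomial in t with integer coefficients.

The presented braid s1 s3 s2^-1 s3 s4 s3^-1 s4 s1 s1 s4 s5 on 6 strands reduces by inverse Markov moves (closure unchanged at each step):
  Destabilize: the word has the form β·s5 where s5 occurs only as the final letter (β ∈ B_5); drop it and the last strand → 5 strands.
Reduced to β = s1 s3 s2^-1 s3 s4 s3^-1 s4 s1 s1 s4 on 5 strands, 10 crossings.
Compute on β:
Braid: s1 s3 s2^-1 s3 s4 s3^-1 s4 s1 s1 s4 on 5 strands, 10 crossings.
Writhe w = (#positive) - (#negative) = 8 - 2 = 6.
Computing the Kauffman bracket via state sum. There are 2^10 = 1024 states.
For each crossing: s=0 is the vertical smoothing, s=1 horizontal. Crossing k contributes A^(sign_k * (1 - 2*s_k)); loop factor d = -A^2 - A^-2.
Tabulate the states by total A-exponent and number of loops L (A-exp: L × count):
  A^10: L=3 ×1
  A^8: L=2 ×6, L=4 ×4
  A^6: L=1 ×9, L=3 ×32, L=5 ×4
  A^4: L=2 ×70, L=4 ×49, L=6 ×1
  A^2: L=1 ×30, L=3 ×149, L=5 ×31
  A^0: L=2 ×99, L=4 ×144, L=6 ×9
  A^-2: L=3 ×136, L=5 ×73, L=7 ×1
  A^-4: L=4 ×101, L=6 ×19
  A^-6: L=5 ×43, L=7 ×2
  A^-8: L=6 ×10
  A^-10: L=7 ×1
Each group contributes A^e * Σ count * d^(L-1):
Powers of d = -A^2 - A^-2: d^2 = A^4 + 2 + A^-4; d^3 = -A^6 - 3*A^2 - 3*A^-2 - A^-6; d^4 = A^8 + 4*A^4 + 6 + 4*A^-4 + A^-8; d^5 = -A^10 - 5*A^6 - 10*A^2 - 10*A^-2 - 5*A^-6 - A^-10; d^6 = A^12 + 6*A^8 + 15*A^4 + 20 + 15*A^-4 + 6*A^-8 + A^-12.
  A^10 * (d^2) = A^14 + 2*A^10 + A^6
  A^8 * (6*d + 4*d^3) = -4*A^14 - 18*A^10 - 18*A^6 - 4*A^2
  A^6 * (9 + 32*d^2 + 4*d^4) = 4*A^14 + 48*A^10 + 97*A^6 + 48*A^2 + 4*A^-2
  A^4 * (70*d + 49*d^3 + d^5) = -A^14 - 54*A^10 - 227*A^6 - 227*A^2 - 54*A^-2 - A^-6
  A^2 * (30 + 149*d^2 + 31*d^4) = 31*A^10 + 273*A^6 + 514*A^2 + 273*A^-2 + 31*A^-6
  A^0 * (99*d + 144*d^3 + 9*d^5) = -9*A^10 - 189*A^6 - 621*A^2 - 621*A^-2 - 189*A^-6 - 9*A^-10
  A^-2 * (136*d^2 + 73*d^4 + d^6) = A^10 + 79*A^6 + 443*A^2 + 730*A^-2 + 443*A^-6 + 79*A^-10 + A^-14
  A^-4 * (101*d^3 + 19*d^5) = -19*A^6 - 196*A^2 - 493*A^-2 - 493*A^-6 - 196*A^-10 - 19*A^-14
  A^-6 * (43*d^4 + 2*d^6) = 2*A^6 + 55*A^2 + 202*A^-2 + 298*A^-6 + 202*A^-10 + 55*A^-14 + 2*A^-18
  A^-8 * (10*d^5) = -10*A^2 - 50*A^-2 - 100*A^-6 - 100*A^-10 - 50*A^-14 - 10*A^-18
  A^-10 * (d^6) = A^2 + 6*A^-2 + 15*A^-6 + 20*A^-10 + 15*A^-14 + 6*A^-18 + A^-22
Summing the groups: <K> = A^10 - A^6 + 3*A^2 - 3*A^-2 + 4*A^-6 - 4*A^-10 + 2*A^-14 - 2*A^-18 + A^-22
Normalise by the writhe: (-A^3)^(-w) = (-A^3)^(-6) = A^-18, so f(A) = A^-18 * <K> = A^-8 - A^-12 + 3*A^-16 - 3*A^-20 + 4*A^-24 - 4*A^-28 + 2*A^-32 - 2*A^-36 + A^-40.
Substitute A = t^(-1/4), i.e. A^e → t^(-e/4): V(t) = t^10 - 2*t^9 + 2*t^8 - 4*t^7 + 4*t^6 - 3*t^5 + 3*t^4 - t^3 + t^2

Answer: t^10 - 2*t^9 + 2*t^8 - 4*t^7 + 4*t^6 - 3*t^5 + 3*t^4 - t^3 + t^2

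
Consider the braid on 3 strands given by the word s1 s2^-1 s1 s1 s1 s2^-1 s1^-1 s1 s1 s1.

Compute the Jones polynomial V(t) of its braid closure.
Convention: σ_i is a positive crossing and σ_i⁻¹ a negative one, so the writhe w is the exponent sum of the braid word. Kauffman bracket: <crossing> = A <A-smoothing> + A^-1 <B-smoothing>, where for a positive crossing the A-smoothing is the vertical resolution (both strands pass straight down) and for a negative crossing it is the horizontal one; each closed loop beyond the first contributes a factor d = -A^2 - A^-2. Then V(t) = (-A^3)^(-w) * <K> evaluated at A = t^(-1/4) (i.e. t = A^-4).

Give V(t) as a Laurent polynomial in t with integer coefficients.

First cancel adjacent σ_i σ_i⁻¹ pairs (Reidemeister II — same braid, same closure): s1 s2^-1 s1 s1 s1 s2^-1 s1^-1 s1 s1 s1 → s1 s2^-1 s1 s1 s1 s2^-1 s1 s1.
Braid: s1 s2^-1 s1 s1 s1 s2^-1 s1 s1 on 3 strands, 8 crossings.
Writhe w = (#positive) - (#negative) = 6 - 2 = 4.
Computing the Kauffman bracket via state sum. There are 2^8 = 256 states.
Smooth each crossing (0=||, 1=⌣⌢); contribution A^(Σ sign_k(1-2s_k)) * d^(L-1).
Tabulate the states by total A-exponent and number of loops L (A-exp: L × count):
  A^8: L=3 ×1
  A^6: L=2 ×8
  A^4: L=1 ×21, L=3 ×7
  A^2: L=2 ×54, L=4 ×2
  A^0: L=3 ×70
  A^-2: L=4 ×56
  A^-4: L=5 ×28
  A^-6: L=6 ×8
  A^-8: L=7 ×1
Each group contributes A^e * Σ count * d^(L-1):
Powers of d = -A^2 - A^-2: d^2 = A^4 + 2 + A^-4; d^3 = -A^6 - 3*A^2 - 3*A^-2 - A^-6; d^4 = A^8 + 4*A^4 + 6 + 4*A^-4 + A^-8; d^5 = -A^10 - 5*A^6 - 10*A^2 - 10*A^-2 - 5*A^-6 - A^-10; d^6 = A^12 + 6*A^8 + 15*A^4 + 20 + 15*A^-4 + 6*A^-8 + A^-12.
  A^8 * (d^2) = A^12 + 2*A^8 + A^4
  A^6 * (8*d) = -8*A^8 - 8*A^4
  A^4 * (21 + 7*d^2) = 7*A^8 + 35*A^4 + 7
  A^2 * (54*d + 2*d^3) = -2*A^8 - 60*A^4 - 60 - 2*A^-4
  A^0 * (70*d^2) = 70*A^4 + 140 + 70*A^-4
  A^-2 * (56*d^3) = -56*A^4 - 168 - 168*A^-4 - 56*A^-8
  A^-4 * (28*d^4) = 28*A^4 + 112 + 168*A^-4 + 112*A^-8 + 28*A^-12
  A^-6 * (8*d^5) = -8*A^4 - 40 - 80*A^-4 - 80*A^-8 - 40*A^-12 - 8*A^-16
  A^-8 * (d^6) = A^4 + 6 + 15*A^-4 + 20*A^-8 + 15*A^-12 + 6*A^-16 + A^-20
Summing the groups: <K> = A^12 - A^8 + 3*A^4 - 3 + 3*A^-4 - 4*A^-8 + 3*A^-12 - 2*A^-16 + A^-20
Normalise by the writhe: (-A^3)^(-w) = (-A^3)^(-4) = A^-12, so f(A) = A^-12 * <K> = 1 - A^-4 + 3*A^-8 - 3*A^-12 + 3*A^-16 - 4*A^-20 + 3*A^-24 - 2*A^-28 + A^-32.
Substitute A = t^(-1/4), i.e. A^e → t^(-e/4): V(t) = t^8 - 2*t^7 + 3*t^6 - 4*t^5 + 3*t^4 - 3*t^3 + 3*t^2 - t + 1

Answer: t^8 - 2*t^7 + 3*t^6 - 4*t^5 + 3*t^4 - 3*t^3 + 3*t^2 - t + 1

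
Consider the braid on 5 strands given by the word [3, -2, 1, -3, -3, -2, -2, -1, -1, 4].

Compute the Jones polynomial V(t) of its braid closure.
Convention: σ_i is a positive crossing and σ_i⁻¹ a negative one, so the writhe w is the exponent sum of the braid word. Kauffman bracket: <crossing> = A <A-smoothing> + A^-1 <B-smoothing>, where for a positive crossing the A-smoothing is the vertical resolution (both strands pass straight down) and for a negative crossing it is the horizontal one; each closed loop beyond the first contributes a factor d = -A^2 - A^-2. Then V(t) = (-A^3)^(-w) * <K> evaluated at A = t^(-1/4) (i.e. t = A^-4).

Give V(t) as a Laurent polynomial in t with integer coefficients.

The presented braid s3 s2^-1 s1 s3^-1 s3^-1 s2^-1 s2^-1 s1^-1 s1^-1 s4 on 5 strands reduces by inverse Markov moves (closure unchanged at each step):
  Destabilize: the word has the form β·s4 where s4 occurs only as the final letter (β ∈ B_4); drop it and the last strand → 4 strands.
Reduced to β = s3 s2^-1 s1 s3^-1 s3^-1 s2^-1 s2^-1 s1^-1 s1^-1 on 4 strands, 9 crossings.
Compute on β:
Braid: s3 s2^-1 s1 s3^-1 s3^-1 s2^-1 s2^-1 s1^-1 s1^-1 on 4 strands, 9 crossings.
Writhe w = (#positive) - (#negative) = 2 - 7 = -5.
Computing the Kauffman bracket via state sum. There are 2^9 = 512 states.
For each crossing: s=0 is the vertical smoothing, s=1 horizontal. Crossing k contributes A^(sign_k * (1 - 2*s_k)); loop factor d = -A^2 - A^-2.
Tabulate the states by total A-exponent and number of loops L (A-exp: L × count):
  A^9: L=5 ×1
  A^7: L=4 ×9
  A^5: L=3 ×31, L=5 ×5
  A^3: L=2 ×48, L=4 ×35, L=6 ×1
  A^1: L=1 ×28, L=3 ×86, L=5 ×12
  A^-1: L=2 ×82, L=4 ×43, L=6 ×1
  A^-3: L=1 ×20, L=3 ×58, L=5 ×6
  A^-5: L=2 ×25, L=4 ×11
  A^-7: L=1 ×3, L=3 ×6
  A^-9: L=2 ×1
Each group contributes A^e * Σ count * d^(L-1):
Powers of d = -A^2 - A^-2: d^2 = A^4 + 2 + A^-4; d^3 = -A^6 - 3*A^2 - 3*A^-2 - A^-6; d^4 = A^8 + 4*A^4 + 6 + 4*A^-4 + A^-8; d^5 = -A^10 - 5*A^6 - 10*A^2 - 10*A^-2 - 5*A^-6 - A^-10.
  A^9 * (d^4) = A^17 + 4*A^13 + 6*A^9 + 4*A^5 + A
  A^7 * (9*d^3) = -9*A^13 - 27*A^9 - 27*A^5 - 9*A
  A^5 * (31*d^2 + 5*d^4) = 5*A^13 + 51*A^9 + 92*A^5 + 51*A + 5*A^-3
  A^3 * (48*d + 35*d^3 + d^5) = -A^13 - 40*A^9 - 163*A^5 - 163*A - 40*A^-3 - A^-7
  A^1 * (28 + 86*d^2 + 12*d^4) = 12*A^9 + 134*A^5 + 272*A + 134*A^-3 + 12*A^-7
  A^-1 * (82*d + 43*d^3 + d^5) = -A^9 - 48*A^5 - 221*A - 221*A^-3 - 48*A^-7 - A^-11
  A^-3 * (20 + 58*d^2 + 6*d^4) = 6*A^5 + 82*A + 172*A^-3 + 82*A^-7 + 6*A^-11
  A^-5 * (25*d + 11*d^3) = -11*A - 58*A^-3 - 58*A^-7 - 11*A^-11
  A^-7 * (3 + 6*d^2) = 6*A^-3 + 15*A^-7 + 6*A^-11
  A^-9 * (d) = -A^-7 - A^-11
Summing the groups: <K> = A^17 - A^13 + A^9 - 2*A^5 + 2*A - 2*A^-3 + A^-7 - A^-11
Normalise by the writhe: (-A^3)^(-w) = (-A^3)^(5) = -A^15, so f(A) = -A^15 * <K> = -A^32 + A^28 - A^24 + 2*A^20 - 2*A^16 + 2*A^12 - A^8 + A^4.
Substitute A = t^(-1/4), i.e. A^e → t^(-e/4): V(t) = t^-1 - t^-2 + 2*t^-3 - 2*t^-4 + 2*t^-5 - t^-6 + t^-7 - t^-8

Answer: t^-1 - t^-2 + 2*t^-3 - 2*t^-4 + 2*t^-5 - t^-6 + t^-7 - t^-8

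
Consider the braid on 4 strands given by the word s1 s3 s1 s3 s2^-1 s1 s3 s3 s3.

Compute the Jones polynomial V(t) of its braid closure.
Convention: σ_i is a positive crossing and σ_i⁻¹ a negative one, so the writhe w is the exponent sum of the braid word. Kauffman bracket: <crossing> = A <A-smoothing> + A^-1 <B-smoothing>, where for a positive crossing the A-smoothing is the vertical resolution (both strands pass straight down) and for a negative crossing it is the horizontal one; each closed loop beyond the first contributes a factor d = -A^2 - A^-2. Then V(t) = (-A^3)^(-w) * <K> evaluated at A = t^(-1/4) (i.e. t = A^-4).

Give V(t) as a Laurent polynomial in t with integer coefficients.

t^11 - 2*t^10 + 2*t^9 - 3*t^8 + 2*t^7 - 2*t^6 + 2*t^5 + t^3

Derivation:
Braid: s1 s3 s1 s3 s2^-1 s1 s3 s3 s3 on 4 strands, 9 crossings.
Writhe w = (#positive) - (#negative) = 8 - 1 = 7.
Enumerate smoothing states for the bracket polynomial. There are 2^9 = 512 states.
Each crossing splits two ways (0=vertical, 1=horizontal). The state's weight is A^(#A-smoothings - #B-smoothings) * d^(loops - 1).
Tabulate the states by total A-exponent and number of loops L (A-exp: L × count):
  A^9: L=3 ×1
  A^7: L=2 ×8, L=4 ×1
  A^5: L=1 ×15, L=3 ×21
  A^3: L=2 ×60, L=4 ×24
  A^1: L=3 ×110, L=5 ×16
  A^-1: L=4 ×120, L=6 ×6
  A^-3: L=5 ×83, L=7 ×1
  A^-5: L=6 ×36
  A^-7: L=7 ×9
  A^-9: L=8 ×1
Each group contributes A^e * Σ count * d^(L-1):
Powers of d = -A^2 - A^-2: d^2 = A^4 + 2 + A^-4; d^3 = -A^6 - 3*A^2 - 3*A^-2 - A^-6; d^4 = A^8 + 4*A^4 + 6 + 4*A^-4 + A^-8; d^5 = -A^10 - 5*A^6 - 10*A^2 - 10*A^-2 - 5*A^-6 - A^-10; d^6 = A^12 + 6*A^8 + 15*A^4 + 20 + 15*A^-4 + 6*A^-8 + A^-12; d^7 = -A^14 - 7*A^10 - 21*A^6 - 35*A^2 - 35*A^-2 - 21*A^-6 - 7*A^-10 - A^-14.
  A^9 * (d^2) = A^13 + 2*A^9 + A^5
  A^7 * (8*d + d^3) = -A^13 - 11*A^9 - 11*A^5 - A
  A^5 * (15 + 21*d^2) = 21*A^9 + 57*A^5 + 21*A
  A^3 * (60*d + 24*d^3) = -24*A^9 - 132*A^5 - 132*A - 24*A^-3
  A^1 * (110*d^2 + 16*d^4) = 16*A^9 + 174*A^5 + 316*A + 174*A^-3 + 16*A^-7
  A^-1 * (120*d^3 + 6*d^5) = -6*A^9 - 150*A^5 - 420*A - 420*A^-3 - 150*A^-7 - 6*A^-11
  A^-3 * (83*d^4 + d^6) = A^9 + 89*A^5 + 347*A + 518*A^-3 + 347*A^-7 + 89*A^-11 + A^-15
  A^-5 * (36*d^5) = -36*A^5 - 180*A - 360*A^-3 - 360*A^-7 - 180*A^-11 - 36*A^-15
  A^-7 * (9*d^6) = 9*A^5 + 54*A + 135*A^-3 + 180*A^-7 + 135*A^-11 + 54*A^-15 + 9*A^-19
  A^-9 * (d^7) = -A^5 - 7*A - 21*A^-3 - 35*A^-7 - 35*A^-11 - 21*A^-15 - 7*A^-19 - A^-23
Summing the groups: <K> = -A^9 - 2*A + 2*A^-3 - 2*A^-7 + 3*A^-11 - 2*A^-15 + 2*A^-19 - A^-23
Normalise by the writhe: (-A^3)^(-w) = (-A^3)^(-7) = -A^-21, so f(A) = -A^-21 * <K> = A^-12 + 2*A^-20 - 2*A^-24 + 2*A^-28 - 3*A^-32 + 2*A^-36 - 2*A^-40 + A^-44.
Substitute A = t^(-1/4), i.e. A^e → t^(-e/4): V(t) = t^11 - 2*t^10 + 2*t^9 - 3*t^8 + 2*t^7 - 2*t^6 + 2*t^5 + t^3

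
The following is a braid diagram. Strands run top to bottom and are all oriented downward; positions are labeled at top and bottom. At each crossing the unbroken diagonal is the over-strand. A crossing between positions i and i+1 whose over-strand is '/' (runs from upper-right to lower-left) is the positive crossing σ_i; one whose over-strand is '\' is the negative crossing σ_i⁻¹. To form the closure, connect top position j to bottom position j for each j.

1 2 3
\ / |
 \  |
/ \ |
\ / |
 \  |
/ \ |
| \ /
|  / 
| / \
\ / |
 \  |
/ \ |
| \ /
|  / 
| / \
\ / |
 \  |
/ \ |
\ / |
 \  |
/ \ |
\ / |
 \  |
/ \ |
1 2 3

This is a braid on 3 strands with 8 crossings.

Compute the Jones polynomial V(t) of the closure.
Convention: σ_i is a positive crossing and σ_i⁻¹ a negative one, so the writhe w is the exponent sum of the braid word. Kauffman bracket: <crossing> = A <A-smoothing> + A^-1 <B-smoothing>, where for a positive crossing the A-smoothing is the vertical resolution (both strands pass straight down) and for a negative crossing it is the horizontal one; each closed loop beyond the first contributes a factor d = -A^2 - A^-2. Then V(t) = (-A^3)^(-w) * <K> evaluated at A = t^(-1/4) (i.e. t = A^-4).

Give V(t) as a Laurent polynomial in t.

1 - t^-1 + 2*t^-2 - 2*t^-3 + 3*t^-4 - 3*t^-5 + 2*t^-6 - 2*t^-7 + t^-8

Derivation:
Reading the diagram top to bottom ('/'-over between positions i,i+1 = s_i, '\'-over = s_i^-1): braid word = s1^-1 s1^-1 s2 s1^-1 s2 s1^-1 s1^-1 s1^-1.
Braid: s1^-1 s1^-1 s2 s1^-1 s2 s1^-1 s1^-1 s1^-1 on 3 strands, 8 crossings.
Writhe w = (#positive) - (#negative) = 2 - 6 = -4.
State-sum expansion of <K>. There are 2^8 = 256 states.
Each crossing splits two ways (0=vertical, 1=horizontal). The state's weight is A^(#A-smoothings - #B-smoothings) * d^(loops - 1).
Tabulate the states by total A-exponent and number of loops L (A-exp: L × count):
  A^8: L=7 ×1
  A^6: L=6 ×8
  A^4: L=5 ×28
  A^2: L=4 ×55, L=6 ×1
  A^0: L=3 ×65, L=5 ×5
  A^-2: L=2 ×46, L=4 ×10
  A^-4: L=1 ×17, L=3 ×11
  A^-6: L=2 ×8
  A^-8: L=3 ×1
Each group contributes A^e * Σ count * d^(L-1):
Powers of d = -A^2 - A^-2: d^2 = A^4 + 2 + A^-4; d^3 = -A^6 - 3*A^2 - 3*A^-2 - A^-6; d^4 = A^8 + 4*A^4 + 6 + 4*A^-4 + A^-8; d^5 = -A^10 - 5*A^6 - 10*A^2 - 10*A^-2 - 5*A^-6 - A^-10; d^6 = A^12 + 6*A^8 + 15*A^4 + 20 + 15*A^-4 + 6*A^-8 + A^-12.
  A^8 * (d^6) = A^20 + 6*A^16 + 15*A^12 + 20*A^8 + 15*A^4 + 6 + A^-4
  A^6 * (8*d^5) = -8*A^16 - 40*A^12 - 80*A^8 - 80*A^4 - 40 - 8*A^-4
  A^4 * (28*d^4) = 28*A^12 + 112*A^8 + 168*A^4 + 112 + 28*A^-4
  A^2 * (55*d^3 + d^5) = -A^12 - 60*A^8 - 175*A^4 - 175 - 60*A^-4 - A^-8
  A^0 * (65*d^2 + 5*d^4) = 5*A^8 + 85*A^4 + 160 + 85*A^-4 + 5*A^-8
  A^-2 * (46*d + 10*d^3) = -10*A^4 - 76 - 76*A^-4 - 10*A^-8
  A^-4 * (17 + 11*d^2) = 11 + 39*A^-4 + 11*A^-8
  A^-6 * (8*d) = -8*A^-4 - 8*A^-8
  A^-8 * (d^2) = A^-4 + 2*A^-8 + A^-12
Summing the groups: <K> = A^20 - 2*A^16 + 2*A^12 - 3*A^8 + 3*A^4 - 2 + 2*A^-4 - A^-8 + A^-12
Normalise by the writhe: (-A^3)^(-w) = (-A^3)^(4) = A^12, so f(A) = A^12 * <K> = A^32 - 2*A^28 + 2*A^24 - 3*A^20 + 3*A^16 - 2*A^12 + 2*A^8 - A^4 + 1.
Substitute A = t^(-1/4), i.e. A^e → t^(-e/4): V(t) = 1 - t^-1 + 2*t^-2 - 2*t^-3 + 3*t^-4 - 3*t^-5 + 2*t^-6 - 2*t^-7 + t^-8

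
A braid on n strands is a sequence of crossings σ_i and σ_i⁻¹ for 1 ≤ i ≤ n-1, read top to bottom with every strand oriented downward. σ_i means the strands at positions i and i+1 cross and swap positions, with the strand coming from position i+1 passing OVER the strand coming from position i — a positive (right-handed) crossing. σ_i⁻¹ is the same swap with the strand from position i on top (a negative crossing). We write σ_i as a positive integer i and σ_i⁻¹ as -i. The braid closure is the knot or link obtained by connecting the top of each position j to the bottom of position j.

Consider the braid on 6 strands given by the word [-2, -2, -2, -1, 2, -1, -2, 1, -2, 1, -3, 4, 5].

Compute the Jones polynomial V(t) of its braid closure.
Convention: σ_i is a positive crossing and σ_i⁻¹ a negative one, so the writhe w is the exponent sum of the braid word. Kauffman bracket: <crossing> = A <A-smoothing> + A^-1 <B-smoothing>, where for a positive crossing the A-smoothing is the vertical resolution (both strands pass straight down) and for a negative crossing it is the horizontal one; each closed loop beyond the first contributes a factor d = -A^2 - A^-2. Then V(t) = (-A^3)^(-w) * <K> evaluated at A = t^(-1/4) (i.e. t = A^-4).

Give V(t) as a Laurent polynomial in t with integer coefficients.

-1 + 3*t^-1 - 3*t^-2 + 5*t^-3 - 5*t^-4 + 4*t^-5 - 3*t^-6 + 2*t^-7 - t^-8

Derivation:
The presented braid s2^-1 s2^-1 s2^-1 s1^-1 s2 s1^-1 s2^-1 s1 s2^-1 s1 s3^-1 s4 s5 on 6 strands reduces by inverse Markov moves (closure unchanged at each step):
  Destabilize: the word has the form β·s5 where s5 occurs only as the final letter (β ∈ B_5); drop it and the last strand → 5 strands.
  Destabilize: the word has the form β·s4 where s4 occurs only as the final letter (β ∈ B_4); drop it and the last strand → 4 strands.
  Destabilize: the word has the form β·s3^-1 where s3^-1 occurs only as the final letter (β ∈ B_3); drop it and the last strand → 3 strands.
Reduced to β = s2^-1 s2^-1 s2^-1 s1^-1 s2 s1^-1 s2^-1 s1 s2^-1 s1 on 3 strands, 10 crossings.
Compute on β:
Braid: s2^-1 s2^-1 s2^-1 s1^-1 s2 s1^-1 s2^-1 s1 s2^-1 s1 on 3 strands, 10 crossings.
Writhe w = (#positive) - (#negative) = 3 - 7 = -4.
Computing the Kauffman bracket via state sum. There are 2^10 = 1024 states.
Smooth each crossing (0=||, 1=⌣⌢); contribution A^(Σ sign_k(1-2s_k)) * d^(L-1).
Tabulate the states by total A-exponent and number of loops L (A-exp: L × count):
  A^10: L=6 ×1
  A^8: L=5 ×10
  A^6: L=4 ×41, L=6 ×4
  A^4: L=3 ×88, L=5 ×31, L=7 ×1
  A^2: L=2 ×102, L=4 ×99, L=6 ×9
  A^0: L=1 ×54, L=3 ×162, L=5 ×36
  A^-2: L=2 ×134, L=4 ×74, L=6 ×2
  A^-4: L=1 ×30, L=3 ×82, L=5 ×8
  A^-6: L=2 ×32, L=4 ×13
  A^-8: L=1 ×3, L=3 ×7
  A^-10: L=2 ×1
Each group contributes A^e * Σ count * d^(L-1):
Powers of d = -A^2 - A^-2: d^2 = A^4 + 2 + A^-4; d^3 = -A^6 - 3*A^2 - 3*A^-2 - A^-6; d^4 = A^8 + 4*A^4 + 6 + 4*A^-4 + A^-8; d^5 = -A^10 - 5*A^6 - 10*A^2 - 10*A^-2 - 5*A^-6 - A^-10; d^6 = A^12 + 6*A^8 + 15*A^4 + 20 + 15*A^-4 + 6*A^-8 + A^-12.
  A^10 * (d^5) = -A^20 - 5*A^16 - 10*A^12 - 10*A^8 - 5*A^4 - 1
  A^8 * (10*d^4) = 10*A^16 + 40*A^12 + 60*A^8 + 40*A^4 + 10
  A^6 * (41*d^3 + 4*d^5) = -4*A^16 - 61*A^12 - 163*A^8 - 163*A^4 - 61 - 4*A^-4
  A^4 * (88*d^2 + 31*d^4 + d^6) = A^16 + 37*A^12 + 227*A^8 + 382*A^4 + 227 + 37*A^-4 + A^-8
  A^2 * (102*d + 99*d^3 + 9*d^5) = -9*A^12 - 144*A^8 - 489*A^4 - 489 - 144*A^-4 - 9*A^-8
  A^0 * (54 + 162*d^2 + 36*d^4) = 36*A^8 + 306*A^4 + 594 + 306*A^-4 + 36*A^-8
  A^-2 * (134*d + 74*d^3 + 2*d^5) = -2*A^8 - 84*A^4 - 376 - 376*A^-4 - 84*A^-8 - 2*A^-12
  A^-4 * (30 + 82*d^2 + 8*d^4) = 8*A^4 + 114 + 242*A^-4 + 114*A^-8 + 8*A^-12
  A^-6 * (32*d + 13*d^3) = -13 - 71*A^-4 - 71*A^-8 - 13*A^-12
  A^-8 * (3 + 7*d^2) = 7*A^-4 + 17*A^-8 + 7*A^-12
  A^-10 * (d) = -A^-8 - A^-12
Summing the groups: <K> = -A^20 + 2*A^16 - 3*A^12 + 4*A^8 - 5*A^4 + 5 - 3*A^-4 + 3*A^-8 - A^-12
Normalise by the writhe: (-A^3)^(-w) = (-A^3)^(4) = A^12, so f(A) = A^12 * <K> = -A^32 + 2*A^28 - 3*A^24 + 4*A^20 - 5*A^16 + 5*A^12 - 3*A^8 + 3*A^4 - 1.
Substitute A = t^(-1/4), i.e. A^e → t^(-e/4): V(t) = -1 + 3*t^-1 - 3*t^-2 + 5*t^-3 - 5*t^-4 + 4*t^-5 - 3*t^-6 + 2*t^-7 - t^-8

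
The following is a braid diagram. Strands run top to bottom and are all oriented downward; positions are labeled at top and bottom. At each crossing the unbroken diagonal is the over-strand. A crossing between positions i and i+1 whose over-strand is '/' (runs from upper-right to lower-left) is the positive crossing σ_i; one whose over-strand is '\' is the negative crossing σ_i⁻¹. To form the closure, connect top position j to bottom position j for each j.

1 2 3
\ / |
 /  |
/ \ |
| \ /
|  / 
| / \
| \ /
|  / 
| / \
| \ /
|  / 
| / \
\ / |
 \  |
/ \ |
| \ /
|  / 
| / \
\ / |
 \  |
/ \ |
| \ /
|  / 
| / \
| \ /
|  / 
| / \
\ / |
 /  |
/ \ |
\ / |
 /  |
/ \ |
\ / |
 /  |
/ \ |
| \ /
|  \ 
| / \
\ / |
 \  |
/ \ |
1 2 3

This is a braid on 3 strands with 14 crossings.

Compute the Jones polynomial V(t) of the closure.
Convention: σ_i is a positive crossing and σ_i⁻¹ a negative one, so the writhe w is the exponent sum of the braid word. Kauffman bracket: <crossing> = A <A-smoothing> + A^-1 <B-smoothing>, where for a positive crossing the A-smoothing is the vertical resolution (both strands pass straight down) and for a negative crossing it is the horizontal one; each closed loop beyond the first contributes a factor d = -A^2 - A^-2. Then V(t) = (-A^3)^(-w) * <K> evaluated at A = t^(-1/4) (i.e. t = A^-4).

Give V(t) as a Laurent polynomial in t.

Reading the diagram top to bottom ('/'-over between positions i,i+1 = s_i, '\'-over = s_i^-1): braid word = s1 s2 s2 s2 s1^-1 s2 s1^-1 s2 s2 s1 s1 s1 s2^-1 s1^-1.
The presented braid s1 s2 s2 s2 s1^-1 s2 s1^-1 s2 s2 s1 s1 s1 s2^-1 s1^-1 on 3 strands reduces by inverse Markov moves (closure unchanged at each step):
  Deconjugate: the word is γ·β·γ⁻¹ with γ = s1 s2 (prefix) and γ⁻¹ = s2^-1 s1^-1 (suffix); strip both.
Reduced to β = s2 s2 s1^-1 s2 s1^-1 s2 s2 s1 s1 s1 on 3 strands, 10 crossings.
Compute on β:
Braid: s2 s2 s1^-1 s2 s1^-1 s2 s2 s1 s1 s1 on 3 strands, 10 crossings.
Writhe w = (#positive) - (#negative) = 8 - 2 = 6.
Computing the Kauffman bracket via state sum. There are 2^10 = 1024 states.
Smooth each crossing (0=||, 1=⌣⌢); contribution A^(Σ sign_k(1-2s_k)) * d^(L-1).
Tabulate the states by total A-exponent and number of loops L (A-exp: L × count):
  A^10: L=3 ×1
  A^8: L=2 ×7, L=4 ×3
  A^6: L=1 ×14, L=3 ×28, L=5 ×3
  A^4: L=2 ×88, L=4 ×31, L=6 ×1
  A^2: L=1 ×63, L=3 ×133, L=5 ×14
  A^0: L=2 ×159, L=4 ×91, L=6 ×2
  A^-2: L=3 ×180, L=5 ×30
  A^-4: L=4 ×116, L=6 ×4
  A^-6: L=5 ×45
  A^-8: L=6 ×10
  A^-10: L=7 ×1
Each group contributes A^e * Σ count * d^(L-1):
Powers of d = -A^2 - A^-2: d^2 = A^4 + 2 + A^-4; d^3 = -A^6 - 3*A^2 - 3*A^-2 - A^-6; d^4 = A^8 + 4*A^4 + 6 + 4*A^-4 + A^-8; d^5 = -A^10 - 5*A^6 - 10*A^2 - 10*A^-2 - 5*A^-6 - A^-10; d^6 = A^12 + 6*A^8 + 15*A^4 + 20 + 15*A^-4 + 6*A^-8 + A^-12.
  A^10 * (d^2) = A^14 + 2*A^10 + A^6
  A^8 * (7*d + 3*d^3) = -3*A^14 - 16*A^10 - 16*A^6 - 3*A^2
  A^6 * (14 + 28*d^2 + 3*d^4) = 3*A^14 + 40*A^10 + 88*A^6 + 40*A^2 + 3*A^-2
  A^4 * (88*d + 31*d^3 + d^5) = -A^14 - 36*A^10 - 191*A^6 - 191*A^2 - 36*A^-2 - A^-6
  A^2 * (63 + 133*d^2 + 14*d^4) = 14*A^10 + 189*A^6 + 413*A^2 + 189*A^-2 + 14*A^-6
  A^0 * (159*d + 91*d^3 + 2*d^5) = -2*A^10 - 101*A^6 - 452*A^2 - 452*A^-2 - 101*A^-6 - 2*A^-10
  A^-2 * (180*d^2 + 30*d^4) = 30*A^6 + 300*A^2 + 540*A^-2 + 300*A^-6 + 30*A^-10
  A^-4 * (116*d^3 + 4*d^5) = -4*A^6 - 136*A^2 - 388*A^-2 - 388*A^-6 - 136*A^-10 - 4*A^-14
  A^-6 * (45*d^4) = 45*A^2 + 180*A^-2 + 270*A^-6 + 180*A^-10 + 45*A^-14
  A^-8 * (10*d^5) = -10*A^2 - 50*A^-2 - 100*A^-6 - 100*A^-10 - 50*A^-14 - 10*A^-18
  A^-10 * (d^6) = A^2 + 6*A^-2 + 15*A^-6 + 20*A^-10 + 15*A^-14 + 6*A^-18 + A^-22
Summing the groups: <K> = 2*A^10 - 4*A^6 + 7*A^2 - 8*A^-2 + 9*A^-6 - 8*A^-10 + 6*A^-14 - 4*A^-18 + A^-22
Normalise by the writhe: (-A^3)^(-w) = (-A^3)^(-6) = A^-18, so f(A) = A^-18 * <K> = 2*A^-8 - 4*A^-12 + 7*A^-16 - 8*A^-20 + 9*A^-24 - 8*A^-28 + 6*A^-32 - 4*A^-36 + A^-40.
Substitute A = t^(-1/4), i.e. A^e → t^(-e/4): V(t) = t^10 - 4*t^9 + 6*t^8 - 8*t^7 + 9*t^6 - 8*t^5 + 7*t^4 - 4*t^3 + 2*t^2

Answer: t^10 - 4*t^9 + 6*t^8 - 8*t^7 + 9*t^6 - 8*t^5 + 7*t^4 - 4*t^3 + 2*t^2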